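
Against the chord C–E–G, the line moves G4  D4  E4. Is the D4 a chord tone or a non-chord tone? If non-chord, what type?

The harmony at that moment is C major triad (C, E, G); D4 is not a chord tone.
It is approached by leap down from G4 and left by step up to E4.
Leap in, step out — an appoggiatura.

Non-chord tone — an appoggiatura.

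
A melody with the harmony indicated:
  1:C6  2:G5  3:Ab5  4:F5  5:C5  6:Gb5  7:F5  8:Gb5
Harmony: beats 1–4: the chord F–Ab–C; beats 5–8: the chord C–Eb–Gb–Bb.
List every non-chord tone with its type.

G5 (beat 2) — appoggiatura; F5 (beat 7) — neighbor tone.

The harmony at that moment is F minor triad (F, Ab, C); G5 is not a chord tone.
It is approached by leap down from C6 and left by step up to Ab5.
Leap in, step out — an appoggiatura.
The harmony at that moment is C half-diminished seventh chord (C, Eb, Gb, Bb); F5 is not a chord tone.
It is approached by step down from Gb5 and left by step up to Gb5.
Step away and step back to the same note — a neighbor tone (lower neighbor).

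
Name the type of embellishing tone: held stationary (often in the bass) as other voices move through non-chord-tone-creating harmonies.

Pedal tone.

Approach: none. Departure: none — a single pitch is sustained while the chords change around it, passing through harmonies that do not contain it.
No melodic motion at all; the dissonance is created entirely by the moving harmonies against the stationary note — a pedal tone (pedal point).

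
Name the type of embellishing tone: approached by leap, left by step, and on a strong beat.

Approach: by leap. Departure: by step. Metric position: strong.
Leap in, step out, in a metrically strong position — an appoggiatura. (It is the mirror image of the escape tone, which steps in and leaps out from a weak position.)

Appoggiatura.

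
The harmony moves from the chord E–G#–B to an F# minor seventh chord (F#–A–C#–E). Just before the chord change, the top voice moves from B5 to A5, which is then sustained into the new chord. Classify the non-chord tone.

A5 is an anticipation.

The harmony at that moment is E major triad (E, G#, B); A5 is not a chord tone.
It is approached by step down from B5 and then sustained as the same pitch into the next harmony.
Arriving early and becoming a chord tone when the harmony changes — an anticipation.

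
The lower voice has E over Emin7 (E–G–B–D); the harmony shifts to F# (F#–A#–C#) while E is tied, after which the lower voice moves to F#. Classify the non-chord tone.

E is a retardation.

The harmony at that moment is F# major triad (F#, A#, C#); E is not a chord tone.
It is held over (the same pitch as the preceding E) and left by step up to F#.
Held over from the previous chord and resolving up by step — a retardation.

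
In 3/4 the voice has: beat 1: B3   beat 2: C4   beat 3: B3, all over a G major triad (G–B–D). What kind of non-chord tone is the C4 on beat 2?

The harmony at that moment is G major triad (G, B, D); C4 is not a chord tone.
It is approached by step up from B3 and left by step down to B3.
Step away and step back to the same note — a neighbor tone (upper neighbor).

Upper neighbor tone.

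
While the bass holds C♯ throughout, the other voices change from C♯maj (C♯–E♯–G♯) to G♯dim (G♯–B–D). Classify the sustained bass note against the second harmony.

The harmony at that moment is G♯ diminished triad (G♯, B, D); C♯ is not a chord tone.
It is held over (the same pitch as the preceding C♯) and then sustained as the same pitch into the next harmony.
Sustained through a change of harmony — a pedal tone.

Pedal tone (pedal point).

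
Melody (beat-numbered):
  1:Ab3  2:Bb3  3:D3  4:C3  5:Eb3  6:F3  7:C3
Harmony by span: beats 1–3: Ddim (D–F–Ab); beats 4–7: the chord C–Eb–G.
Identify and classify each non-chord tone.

The harmony at that moment is D diminished triad (D, F, Ab); Bb3 is not a chord tone.
It is approached by step up from Ab3 and left by leap down to D3.
Step in, leap out — an escape tone.
The harmony at that moment is C minor triad (C, Eb, G); F3 is not a chord tone.
It is approached by step up from Eb3 and left by leap down to C3.
Step in, leap out — an escape tone.

Bb3 (beat 2) — escape tone; F3 (beat 6) — escape tone.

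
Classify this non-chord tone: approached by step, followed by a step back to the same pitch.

Neighbor tone.

Approach: by step. Departure: by step in the opposite direction, back to the starting pitch.
Stepwise on both sides but reversing to return to the same chord tone — a neighbor tone. (Had it continued onward in the same direction it would be a passing tone instead.)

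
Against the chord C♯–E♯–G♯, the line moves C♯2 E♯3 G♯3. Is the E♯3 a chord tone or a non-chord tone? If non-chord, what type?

Chord tone (the third of C# major triad).

C# major triad contains C♯, E♯, G♯; E♯ is the third, so it is a chord tone.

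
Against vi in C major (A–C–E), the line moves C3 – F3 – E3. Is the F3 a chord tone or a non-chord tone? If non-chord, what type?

The harmony at that moment is A minor triad (A, C, E); F3 is not a chord tone.
It is approached by leap up from C3 and left by step down to E3.
Leap in, step out — an appoggiatura.

Non-chord tone — an appoggiatura.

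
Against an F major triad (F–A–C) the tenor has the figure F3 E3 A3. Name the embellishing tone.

The harmony at that moment is F major triad (F, A, C); E3 is not a chord tone.
It is approached by step down from F3 and left by leap up to A3.
Step in, leap out — an escape tone.

E3 is an escape tone.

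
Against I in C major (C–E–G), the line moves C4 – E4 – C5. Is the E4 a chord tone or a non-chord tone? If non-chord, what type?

C major triad contains C, E, G; E is the third, so it is a chord tone.

Chord tone (the third of C major triad).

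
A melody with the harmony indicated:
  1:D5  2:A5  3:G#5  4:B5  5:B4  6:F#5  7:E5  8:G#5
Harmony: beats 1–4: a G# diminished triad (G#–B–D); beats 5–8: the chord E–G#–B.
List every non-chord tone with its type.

The harmony at that moment is G# diminished triad (G#, B, D); A5 is not a chord tone.
It is approached by leap up from D5 and left by step down to G#5.
Leap in, step out — an appoggiatura.
The harmony at that moment is E major triad (E, G#, B); F#5 is not a chord tone.
It is approached by leap up from B4 and left by step down to E5.
Leap in, step out — an appoggiatura.

A5 (beat 2) — appoggiatura; F#5 (beat 6) — appoggiatura.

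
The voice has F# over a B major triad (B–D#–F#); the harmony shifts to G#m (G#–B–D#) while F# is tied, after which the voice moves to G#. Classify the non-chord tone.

F# is a retardation.

The harmony at that moment is G# minor triad (G#, B, D#); F# is not a chord tone.
It is held over (the same pitch as the preceding F#) and left by step up to G#.
Held over from the previous chord and resolving up by step — a retardation.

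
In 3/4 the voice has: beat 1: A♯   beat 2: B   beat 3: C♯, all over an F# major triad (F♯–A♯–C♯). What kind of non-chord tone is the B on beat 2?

Passing tone.

The harmony at that moment is F♯ major triad (F♯, A♯, C♯); B is not a chord tone.
It is approached by step up from A♯ and left by step up to C♯.
Step in, step out in the same direction — a passing tone.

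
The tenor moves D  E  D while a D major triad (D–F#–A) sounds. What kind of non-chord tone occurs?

The harmony at that moment is D major triad (D, F#, A); E is not a chord tone.
It is approached by step up from D and left by step down to D.
Step away and step back to the same note — a neighbor tone (upper neighbor).

E is a neighbor tone.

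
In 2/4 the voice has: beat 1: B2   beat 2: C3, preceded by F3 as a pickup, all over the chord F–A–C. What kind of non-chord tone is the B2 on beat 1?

Appoggiatura.

The harmony at that moment is F major triad (F, A, C); B2 is not a chord tone.
It is approached by leap down from F3 and left by step up to C3.
Leap in, step out, metrically accented — an appoggiatura.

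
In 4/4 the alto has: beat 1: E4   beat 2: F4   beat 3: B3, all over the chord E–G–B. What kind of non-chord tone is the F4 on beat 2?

The harmony at that moment is E minor triad (E, G, B); F4 is not a chord tone.
It is approached by step up from E4 and left by leap down to B3.
Step in, leap out, on a weak beat — an escape tone.

Escape tone.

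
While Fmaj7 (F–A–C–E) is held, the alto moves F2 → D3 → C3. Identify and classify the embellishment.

The harmony at that moment is F major seventh chord (F, A, C, E); D3 is not a chord tone.
It is approached by leap up from F2 and left by step down to C3.
Leap in, step out — an appoggiatura.

D3 is an appoggiatura.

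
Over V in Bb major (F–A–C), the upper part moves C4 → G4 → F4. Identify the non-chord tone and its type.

The harmony at that moment is F major triad (F, A, C); G4 is not a chord tone.
It is approached by leap up from C4 and left by step down to F4.
Leap in, step out — an appoggiatura.

G4 is an appoggiatura.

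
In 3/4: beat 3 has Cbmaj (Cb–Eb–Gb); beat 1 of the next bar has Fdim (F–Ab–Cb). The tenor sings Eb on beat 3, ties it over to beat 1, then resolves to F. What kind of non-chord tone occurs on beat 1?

Retardation.

The harmony at that moment is F diminished triad (F, Ab, Cb); Eb is not a chord tone.
It is held over (the same pitch as the preceding Eb) and left by step up to F.
Held over from the previous chord and resolving up by step — a retardation.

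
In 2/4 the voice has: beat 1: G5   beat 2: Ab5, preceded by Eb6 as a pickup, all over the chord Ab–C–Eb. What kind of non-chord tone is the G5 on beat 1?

Appoggiatura.

The harmony at that moment is Ab major triad (Ab, C, Eb); G5 is not a chord tone.
It is approached by leap down from Eb6 and left by step up to Ab5.
Leap in, step out, metrically accented — an appoggiatura.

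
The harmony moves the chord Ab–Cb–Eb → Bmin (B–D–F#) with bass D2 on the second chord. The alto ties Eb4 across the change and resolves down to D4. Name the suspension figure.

At the second chord the bass is D2. The suspended Eb4 lies a ninth above the bass; after resolving down by step to D4, the interval above the bass becomes an octave.
Suspension figures are named by those two intervals: 9–8.

9–8 suspension.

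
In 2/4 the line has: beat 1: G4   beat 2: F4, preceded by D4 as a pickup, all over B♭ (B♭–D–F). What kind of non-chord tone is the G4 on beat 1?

Appoggiatura.

The harmony at that moment is B♭ major triad (B♭, D, F); G4 is not a chord tone.
It is approached by leap up from D4 and left by step down to F4.
Leap in, step out, metrically accented — an appoggiatura.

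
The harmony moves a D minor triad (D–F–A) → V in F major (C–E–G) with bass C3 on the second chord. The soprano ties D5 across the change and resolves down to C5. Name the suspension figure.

At the second chord the bass is C3. The suspended D5 lies a ninth above the bass; after resolving down by step to C5, the interval above the bass becomes an octave.
Suspension figures are named by those two intervals: 9–8.

9–8 suspension.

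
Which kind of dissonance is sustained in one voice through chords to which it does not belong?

Pedal tone.

Approach: none. Departure: none — a single pitch is sustained while the chords change around it, passing through harmonies that do not contain it.
No melodic motion at all; the dissonance is created entirely by the moving harmonies against the stationary note — a pedal tone (pedal point).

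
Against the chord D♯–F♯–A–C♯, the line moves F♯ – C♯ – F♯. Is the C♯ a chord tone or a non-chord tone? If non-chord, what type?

Chord tone (the seventh of D# half-diminished seventh chord).

D# half-diminished seventh chord contains D♯, F♯, A, C♯; C♯ is the seventh, so it is a chord tone.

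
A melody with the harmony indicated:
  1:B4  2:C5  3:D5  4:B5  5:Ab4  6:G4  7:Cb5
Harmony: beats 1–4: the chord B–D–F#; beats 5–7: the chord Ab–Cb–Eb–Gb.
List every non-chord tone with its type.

C5 (beat 2) — passing tone; G4 (beat 6) — escape tone.

The harmony at that moment is B minor triad (B, D, F#); C5 is not a chord tone.
It is approached by step up from B4 and left by step up to D5.
Step in, step out in the same direction — a passing tone.
The harmony at that moment is Ab minor seventh chord (Ab, Cb, Eb, Gb); G4 is not a chord tone.
It is approached by step down from Ab4 and left by leap up to Cb5.
Step in, leap out — an escape tone.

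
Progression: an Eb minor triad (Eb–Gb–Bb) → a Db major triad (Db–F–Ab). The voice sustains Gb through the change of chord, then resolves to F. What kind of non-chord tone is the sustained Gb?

Gb is a suspension.

The harmony at that moment is Db major triad (Db, F, Ab); Gb is not a chord tone.
It is held over (the same pitch as the preceding Gb) and left by step down to F.
Held over from the previous chord and resolving down by step — a suspension.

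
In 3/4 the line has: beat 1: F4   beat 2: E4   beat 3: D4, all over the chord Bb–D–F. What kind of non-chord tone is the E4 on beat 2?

Passing tone.

The harmony at that moment is Bb major triad (Bb, D, F); E4 is not a chord tone.
It is approached by step down from F4 and left by step down to D4.
Step in, step out in the same direction — a passing tone.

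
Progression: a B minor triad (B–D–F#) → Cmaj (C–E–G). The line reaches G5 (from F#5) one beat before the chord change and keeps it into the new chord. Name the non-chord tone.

The harmony at that moment is B minor triad (B, D, F#); G5 is not a chord tone.
It is approached by step up from F#5 and then sustained as the same pitch into the next harmony.
Arriving early and becoming a chord tone when the harmony changes — an anticipation.

G5 is an anticipation.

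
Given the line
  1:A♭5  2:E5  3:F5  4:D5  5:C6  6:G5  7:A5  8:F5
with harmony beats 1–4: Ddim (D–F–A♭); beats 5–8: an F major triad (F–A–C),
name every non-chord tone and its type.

E5 (beat 2) — appoggiatura; G5 (beat 6) — appoggiatura.

The harmony at that moment is D diminished triad (D, F, A♭); E5 is not a chord tone.
It is approached by leap down from A♭5 and left by step up to F5.
Leap in, step out — an appoggiatura.
The harmony at that moment is F major triad (F, A, C); G5 is not a chord tone.
It is approached by leap down from C6 and left by step up to A5.
Leap in, step out — an appoggiatura.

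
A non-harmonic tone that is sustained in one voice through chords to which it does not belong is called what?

Pedal tone.

Approach: none. Departure: none — a single pitch is sustained while the chords change around it, passing through harmonies that do not contain it.
No melodic motion at all; the dissonance is created entirely by the moving harmonies against the stationary note — a pedal tone (pedal point).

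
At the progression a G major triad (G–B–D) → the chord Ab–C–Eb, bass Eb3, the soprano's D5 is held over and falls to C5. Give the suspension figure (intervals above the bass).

7–6 suspension.

At the second chord the bass is Eb3. The suspended D5 lies a seventh above the bass; after resolving down by step to C5, the interval above the bass becomes a sixth.
Suspension figures are named by those two intervals: 7–6.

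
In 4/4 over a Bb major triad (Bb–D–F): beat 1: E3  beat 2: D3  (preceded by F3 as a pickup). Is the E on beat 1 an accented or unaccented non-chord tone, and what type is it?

Accented passing tone.

The harmony at that moment is Bb major triad (Bb, D, F); E3 is not a chord tone.
It is approached by step down from F3 and left by step down to D3.
Step in, step out in the same direction — a passing tone.
It falls on the downbeat, so it is accented.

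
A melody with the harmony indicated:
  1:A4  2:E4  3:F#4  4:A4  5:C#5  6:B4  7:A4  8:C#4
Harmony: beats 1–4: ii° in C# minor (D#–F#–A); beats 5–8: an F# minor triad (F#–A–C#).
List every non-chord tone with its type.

The harmony at that moment is D# diminished triad (D#, F#, A); E4 is not a chord tone.
It is approached by leap down from A4 and left by step up to F#4.
Leap in, step out — an appoggiatura.
The harmony at that moment is F# minor triad (F#, A, C#); B4 is not a chord tone.
It is approached by step down from C#5 and left by step down to A4.
Step in, step out in the same direction — a passing tone.

E4 (beat 2) — appoggiatura; B4 (beat 6) — passing tone.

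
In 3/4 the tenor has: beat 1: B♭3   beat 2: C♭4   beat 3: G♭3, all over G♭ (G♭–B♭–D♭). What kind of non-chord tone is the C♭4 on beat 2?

The harmony at that moment is G♭ major triad (G♭, B♭, D♭); C♭4 is not a chord tone.
It is approached by step up from B♭3 and left by leap down to G♭3.
Step in, leap out, on a weak beat — an escape tone.

Escape tone.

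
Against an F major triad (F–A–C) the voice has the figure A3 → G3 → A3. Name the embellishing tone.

The harmony at that moment is F major triad (F, A, C); G3 is not a chord tone.
It is approached by step down from A3 and left by step up to A3.
Step away and step back to the same note — a neighbor tone (lower neighbor).

G3 is a neighbor tone.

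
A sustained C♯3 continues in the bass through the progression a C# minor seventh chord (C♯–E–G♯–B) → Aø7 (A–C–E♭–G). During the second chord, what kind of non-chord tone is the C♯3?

The harmony at that moment is A half-diminished seventh chord (A, C, E♭, G); C♯3 is not a chord tone.
It is held over (the same pitch as the preceding C♯3) and then sustained as the same pitch into the next harmony.
Sustained through a change of harmony — a pedal tone.

Pedal tone (pedal point).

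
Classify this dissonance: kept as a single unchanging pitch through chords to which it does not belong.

Approach: none. Departure: none — a single pitch is sustained while the chords change around it, passing through harmonies that do not contain it.
No melodic motion at all; the dissonance is created entirely by the moving harmonies against the stationary note — a pedal tone (pedal point).

Pedal tone.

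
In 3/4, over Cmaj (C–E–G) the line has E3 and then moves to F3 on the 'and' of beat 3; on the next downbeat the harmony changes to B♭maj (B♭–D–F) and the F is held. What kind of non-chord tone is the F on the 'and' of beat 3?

Anticipation.

The harmony at that moment is C major triad (C, E, G); F3 is not a chord tone.
It is approached by step up from E3 and then sustained as the same pitch into the next harmony.
Arriving early and becoming a chord tone when the harmony changes — an anticipation.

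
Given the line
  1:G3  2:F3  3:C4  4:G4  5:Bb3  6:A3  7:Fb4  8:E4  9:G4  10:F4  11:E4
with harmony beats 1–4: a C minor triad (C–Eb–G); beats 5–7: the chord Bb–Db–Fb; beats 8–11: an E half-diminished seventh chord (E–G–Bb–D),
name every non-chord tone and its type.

The harmony at that moment is C minor triad (C, Eb, G); F3 is not a chord tone.
It is approached by step down from G3 and left by leap up to C4.
Step in, leap out — an escape tone.
The harmony at that moment is Bb diminished triad (Bb, Db, Fb); A3 is not a chord tone.
It is approached by step down from Bb3 and left by leap up to Fb4.
Step in, leap out — an escape tone.
The harmony at that moment is E half-diminished seventh chord (E, G, Bb, D); F4 is not a chord tone.
It is approached by step down from G4 and left by step down to E4.
Step in, step out in the same direction — a passing tone.

F3 (beat 2) — escape tone; A3 (beat 6) — escape tone; F4 (beat 10) — passing tone.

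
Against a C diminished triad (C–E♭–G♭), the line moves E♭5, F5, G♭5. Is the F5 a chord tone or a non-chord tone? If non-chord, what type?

The harmony at that moment is C diminished triad (C, E♭, G♭); F5 is not a chord tone.
It is approached by step up from E♭5 and left by step up to G♭5.
Step in, step out in the same direction — a passing tone.

Non-chord tone — a passing tone.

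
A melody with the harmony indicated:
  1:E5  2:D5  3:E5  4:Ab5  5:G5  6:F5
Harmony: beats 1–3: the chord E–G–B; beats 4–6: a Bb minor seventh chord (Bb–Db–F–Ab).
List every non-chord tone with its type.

The harmony at that moment is E minor triad (E, G, B); D5 is not a chord tone.
It is approached by step down from E5 and left by step up to E5.
Step away and step back to the same note — a neighbor tone (lower neighbor).
The harmony at that moment is Bb minor seventh chord (Bb, Db, F, Ab); G5 is not a chord tone.
It is approached by step down from Ab5 and left by step down to F5.
Step in, step out in the same direction — a passing tone.

D5 (beat 2) — neighbor tone; G5 (beat 5) — passing tone.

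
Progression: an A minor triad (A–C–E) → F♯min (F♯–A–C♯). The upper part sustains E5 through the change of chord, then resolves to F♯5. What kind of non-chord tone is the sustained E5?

The harmony at that moment is F♯ minor triad (F♯, A, C♯); E5 is not a chord tone.
It is held over (the same pitch as the preceding E5) and left by step up to F♯5.
Held over from the previous chord and resolving up by step — a retardation.

E5 is a retardation.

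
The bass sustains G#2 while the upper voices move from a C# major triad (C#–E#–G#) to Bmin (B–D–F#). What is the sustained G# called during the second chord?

The harmony at that moment is B minor triad (B, D, F#); G#2 is not a chord tone.
It is held over (the same pitch as the preceding G#2) and then sustained as the same pitch into the next harmony.
Sustained through a change of harmony — a pedal tone.

Pedal tone (pedal point).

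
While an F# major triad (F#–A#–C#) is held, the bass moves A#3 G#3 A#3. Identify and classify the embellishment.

The harmony at that moment is F# major triad (F#, A#, C#); G#3 is not a chord tone.
It is approached by step down from A#3 and left by step up to A#3.
Step away and step back to the same note — a neighbor tone (lower neighbor).

G#3 is a neighbor tone.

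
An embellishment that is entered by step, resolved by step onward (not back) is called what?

Passing tone.

Approach: by step. Departure: by step, continuing in the same direction.
Stepwise on both sides with no change of direction means the note fills in the space between two different chord tones — a passing tone. (Had it turned back to its starting note it would be a neighbor tone instead.)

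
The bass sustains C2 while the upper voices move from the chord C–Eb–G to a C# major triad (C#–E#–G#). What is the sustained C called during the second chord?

Pedal tone (pedal point).

The harmony at that moment is C# major triad (C#, E#, G#); C2 is not a chord tone.
It is held over (the same pitch as the preceding C2) and then sustained as the same pitch into the next harmony.
Sustained through a change of harmony — a pedal tone.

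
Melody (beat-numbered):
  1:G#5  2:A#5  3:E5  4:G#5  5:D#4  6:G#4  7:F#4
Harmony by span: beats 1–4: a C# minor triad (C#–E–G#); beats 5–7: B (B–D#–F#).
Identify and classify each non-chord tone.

The harmony at that moment is C# minor triad (C#, E, G#); A#5 is not a chord tone.
It is approached by step up from G#5 and left by leap down to E5.
Step in, leap out — an escape tone.
The harmony at that moment is B major triad (B, D#, F#); G#4 is not a chord tone.
It is approached by leap up from D#4 and left by step down to F#4.
Leap in, step out — an appoggiatura.

A#5 (beat 2) — escape tone; G#4 (beat 6) — appoggiatura.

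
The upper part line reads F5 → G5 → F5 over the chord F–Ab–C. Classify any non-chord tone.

The harmony at that moment is F minor triad (F, Ab, C); G5 is not a chord tone.
It is approached by step up from F5 and left by step down to F5.
Step away and step back to the same note — a neighbor tone (upper neighbor).

G5 is a neighbor tone.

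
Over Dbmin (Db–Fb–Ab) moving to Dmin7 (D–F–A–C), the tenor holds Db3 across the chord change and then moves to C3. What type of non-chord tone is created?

The harmony at that moment is D minor seventh chord (D, F, A, C); Db3 is not a chord tone.
It is held over (the same pitch as the preceding Db3) and left by step down to C3.
Held over from the previous chord and resolving down by step — a suspension.

Db3 is a suspension.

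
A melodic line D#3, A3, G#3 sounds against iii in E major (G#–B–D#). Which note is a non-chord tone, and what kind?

The harmony at that moment is G# minor triad (G#, B, D#); A3 is not a chord tone.
It is approached by leap up from D#3 and left by step down to G#3.
Leap in, step out — an appoggiatura.

A3 is an appoggiatura.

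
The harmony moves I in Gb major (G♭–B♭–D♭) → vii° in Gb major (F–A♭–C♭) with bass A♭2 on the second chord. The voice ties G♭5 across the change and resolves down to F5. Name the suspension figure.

At the second chord the bass is A♭2. The suspended G♭5 lies a seventh above the bass; after resolving down by step to F5, the interval above the bass becomes a sixth.
Suspension figures are named by those two intervals: 7–6.

7–6 suspension.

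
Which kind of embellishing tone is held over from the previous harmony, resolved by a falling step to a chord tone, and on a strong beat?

Suspension.

Approach: by preparation — the pitch is first a chord tone, then held (tied or repeated) while the harmony changes under it. Departure: down by step. Metric position: strong.
A prepared dissonance that resolves downward by step — a suspension. (The same figure resolving upward would be a retardation.)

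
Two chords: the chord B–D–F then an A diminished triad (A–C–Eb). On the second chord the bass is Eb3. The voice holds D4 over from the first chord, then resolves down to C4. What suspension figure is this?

At the second chord the bass is Eb3. The suspended D4 lies a seventh above the bass; after resolving down by step to C4, the interval above the bass becomes a sixth.
Suspension figures are named by those two intervals: 7–6.

7–6 suspension.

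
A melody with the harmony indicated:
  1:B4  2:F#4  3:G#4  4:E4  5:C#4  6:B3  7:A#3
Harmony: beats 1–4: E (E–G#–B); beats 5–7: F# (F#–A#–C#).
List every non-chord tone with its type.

The harmony at that moment is E major triad (E, G#, B); F#4 is not a chord tone.
It is approached by leap down from B4 and left by step up to G#4.
Leap in, step out — an appoggiatura.
The harmony at that moment is F# major triad (F#, A#, C#); B3 is not a chord tone.
It is approached by step down from C#4 and left by step down to A#3.
Step in, step out in the same direction — a passing tone.

F#4 (beat 2) — appoggiatura; B3 (beat 6) — passing tone.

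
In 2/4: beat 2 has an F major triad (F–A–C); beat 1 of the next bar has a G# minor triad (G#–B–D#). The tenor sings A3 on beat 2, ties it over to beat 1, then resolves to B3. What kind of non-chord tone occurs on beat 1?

The harmony at that moment is G# minor triad (G#, B, D#); A3 is not a chord tone.
It is held over (the same pitch as the preceding A3) and left by step up to B3.
Held over from the previous chord and resolving up by step — a retardation.

Retardation.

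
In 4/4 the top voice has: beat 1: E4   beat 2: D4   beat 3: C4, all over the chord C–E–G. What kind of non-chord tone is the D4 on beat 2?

Passing tone.

The harmony at that moment is C major triad (C, E, G); D4 is not a chord tone.
It is approached by step down from E4 and left by step down to C4.
Step in, step out in the same direction — a passing tone.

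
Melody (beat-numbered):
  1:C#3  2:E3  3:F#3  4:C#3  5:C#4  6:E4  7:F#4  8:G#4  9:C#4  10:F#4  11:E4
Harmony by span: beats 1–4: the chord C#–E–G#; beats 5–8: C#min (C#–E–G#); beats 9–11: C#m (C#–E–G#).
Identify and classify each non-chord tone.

The harmony at that moment is C# minor triad (C#, E, G#); F#3 is not a chord tone.
It is approached by step up from E3 and left by leap down to C#3.
Step in, leap out — an escape tone.
The harmony at that moment is C# minor triad (C#, E, G#); F#4 is not a chord tone.
It is approached by step up from E4 and left by step up to G#4.
Step in, step out in the same direction — a passing tone.
The harmony at that moment is C# minor triad (C#, E, G#); F#4 is not a chord tone.
It is approached by leap up from C#4 and left by step down to E4.
Leap in, step out — an appoggiatura.

F#3 (beat 3) — escape tone; F#4 (beat 7) — passing tone; F#4 (beat 10) — appoggiatura.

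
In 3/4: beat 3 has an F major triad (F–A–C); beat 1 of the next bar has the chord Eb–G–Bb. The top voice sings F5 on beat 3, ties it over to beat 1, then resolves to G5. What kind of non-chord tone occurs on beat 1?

Retardation.

The harmony at that moment is Eb major triad (Eb, G, Bb); F5 is not a chord tone.
It is held over (the same pitch as the preceding F5) and left by step up to G5.
Held over from the previous chord and resolving up by step — a retardation.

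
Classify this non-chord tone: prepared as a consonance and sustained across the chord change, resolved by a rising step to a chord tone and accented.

Approach: by preparation — the pitch is first a chord tone, then held (tied or repeated) while the harmony changes under it. Departure: up by step. Metric position: strong.
A prepared dissonance that resolves upward by step — a retardation. (The same figure resolving downward would be a suspension.)

Retardation.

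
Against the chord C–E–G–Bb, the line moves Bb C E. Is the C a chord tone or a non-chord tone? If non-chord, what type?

Chord tone (the root of C dominant seventh chord).

C dominant seventh chord contains C, E, G, Bb; C is the root, so it is a chord tone.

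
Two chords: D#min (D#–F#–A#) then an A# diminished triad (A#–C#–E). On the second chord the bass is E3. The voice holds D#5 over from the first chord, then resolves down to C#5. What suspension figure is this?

At the second chord the bass is E3. The suspended D#5 lies a seventh above the bass; after resolving down by step to C#5, the interval above the bass becomes a sixth.
Suspension figures are named by those two intervals: 7–6.

7–6 suspension.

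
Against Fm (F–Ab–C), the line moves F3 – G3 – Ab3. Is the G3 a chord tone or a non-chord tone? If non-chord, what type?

Non-chord tone — a passing tone.

The harmony at that moment is F minor triad (F, Ab, C); G3 is not a chord tone.
It is approached by step up from F3 and left by step up to Ab3.
Step in, step out in the same direction — a passing tone.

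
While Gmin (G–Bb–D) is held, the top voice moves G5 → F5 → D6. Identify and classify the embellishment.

F5 is an escape tone.

The harmony at that moment is G minor triad (G, Bb, D); F5 is not a chord tone.
It is approached by step down from G5 and left by leap up to D6.
Step in, leap out — an escape tone.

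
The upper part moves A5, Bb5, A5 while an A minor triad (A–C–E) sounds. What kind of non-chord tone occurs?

The harmony at that moment is A minor triad (A, C, E); Bb5 is not a chord tone.
It is approached by step up from A5 and left by step down to A5.
Step away and step back to the same note — a neighbor tone (upper neighbor).

Bb5 is a neighbor tone.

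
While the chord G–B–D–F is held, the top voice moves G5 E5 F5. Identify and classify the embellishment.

The harmony at that moment is G dominant seventh chord (G, B, D, F); E5 is not a chord tone.
It is approached by leap down from G5 and left by step up to F5.
Leap in, step out — an appoggiatura.

E5 is an appoggiatura.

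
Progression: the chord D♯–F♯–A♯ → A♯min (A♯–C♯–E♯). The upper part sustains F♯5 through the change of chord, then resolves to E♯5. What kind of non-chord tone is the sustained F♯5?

The harmony at that moment is A♯ minor triad (A♯, C♯, E♯); F♯5 is not a chord tone.
It is held over (the same pitch as the preceding F♯5) and left by step down to E♯5.
Held over from the previous chord and resolving down by step — a suspension.

F♯5 is a suspension.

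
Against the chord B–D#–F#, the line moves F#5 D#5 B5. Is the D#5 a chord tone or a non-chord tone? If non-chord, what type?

Chord tone (the third of B major triad).

B major triad contains B, D#, F#; D# is the third, so it is a chord tone.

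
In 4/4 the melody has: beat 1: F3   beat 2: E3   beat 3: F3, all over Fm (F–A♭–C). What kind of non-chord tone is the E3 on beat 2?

The harmony at that moment is F minor triad (F, A♭, C); E3 is not a chord tone.
It is approached by step down from F3 and left by step up to F3.
Step away and step back to the same note — a neighbor tone (lower neighbor).

Lower neighbor tone.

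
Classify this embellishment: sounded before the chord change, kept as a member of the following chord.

Approach: ahead of the chord change (typically by step), so it is dissonant against the current harmony. Departure: none — the same pitch is restated or held and is a chord tone of the new harmony.
Dissonant first, consonant once the harmony catches up: the note simply arrives early — an anticipation. (The reverse timing, consonant first and dissonant after the change, would be a suspension or retardation.)

Anticipation.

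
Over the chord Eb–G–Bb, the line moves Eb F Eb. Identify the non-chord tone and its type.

The harmony at that moment is Eb major triad (Eb, G, Bb); F is not a chord tone.
It is approached by step up from Eb and left by step down to Eb.
Step away and step back to the same note — a neighbor tone (upper neighbor).

F is a neighbor tone.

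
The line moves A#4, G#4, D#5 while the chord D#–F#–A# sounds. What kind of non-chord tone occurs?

G#4 is an escape tone.

The harmony at that moment is D# minor triad (D#, F#, A#); G#4 is not a chord tone.
It is approached by step down from A#4 and left by leap up to D#5.
Step in, leap out — an escape tone.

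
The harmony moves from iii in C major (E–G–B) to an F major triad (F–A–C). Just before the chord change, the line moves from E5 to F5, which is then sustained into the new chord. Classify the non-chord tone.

The harmony at that moment is E minor triad (E, G, B); F5 is not a chord tone.
It is approached by step up from E5 and then sustained as the same pitch into the next harmony.
Arriving early and becoming a chord tone when the harmony changes — an anticipation.

F5 is an anticipation.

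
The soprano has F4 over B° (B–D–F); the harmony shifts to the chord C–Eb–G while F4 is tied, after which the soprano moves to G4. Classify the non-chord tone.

F4 is a retardation.

The harmony at that moment is C minor triad (C, Eb, G); F4 is not a chord tone.
It is held over (the same pitch as the preceding F4) and left by step up to G4.
Held over from the previous chord and resolving up by step — a retardation.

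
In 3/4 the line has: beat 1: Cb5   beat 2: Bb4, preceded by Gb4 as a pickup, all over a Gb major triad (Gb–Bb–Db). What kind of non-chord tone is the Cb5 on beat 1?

The harmony at that moment is Gb major triad (Gb, Bb, Db); Cb5 is not a chord tone.
It is approached by leap up from Gb4 and left by step down to Bb4.
Leap in, step out, metrically accented — an appoggiatura.

Appoggiatura.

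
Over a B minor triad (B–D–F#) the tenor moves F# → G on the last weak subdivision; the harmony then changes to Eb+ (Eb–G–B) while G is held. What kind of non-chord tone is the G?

The harmony at that moment is B minor triad (B, D, F#); G is not a chord tone.
It is approached by step up from F# and then sustained as the same pitch into the next harmony.
Arriving early and becoming a chord tone when the harmony changes — an anticipation.

G is an anticipation.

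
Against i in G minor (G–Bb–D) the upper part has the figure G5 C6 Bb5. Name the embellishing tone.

C6 is an appoggiatura.

The harmony at that moment is G minor triad (G, Bb, D); C6 is not a chord tone.
It is approached by leap up from G5 and left by step down to Bb5.
Leap in, step out — an appoggiatura.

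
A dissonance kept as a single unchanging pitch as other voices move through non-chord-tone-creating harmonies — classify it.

Approach: none. Departure: none — a single pitch is sustained while the chords change around it, passing through harmonies that do not contain it.
No melodic motion at all; the dissonance is created entirely by the moving harmonies against the stationary note — a pedal tone (pedal point).

Pedal tone.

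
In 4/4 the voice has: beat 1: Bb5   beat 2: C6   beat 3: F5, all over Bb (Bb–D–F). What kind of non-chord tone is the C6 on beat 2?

Escape tone.

The harmony at that moment is Bb major triad (Bb, D, F); C6 is not a chord tone.
It is approached by step up from Bb5 and left by leap down to F5.
Step in, leap out, on a weak beat — an escape tone.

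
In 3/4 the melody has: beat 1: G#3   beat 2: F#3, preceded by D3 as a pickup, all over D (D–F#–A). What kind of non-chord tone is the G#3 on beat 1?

Appoggiatura.

The harmony at that moment is D major triad (D, F#, A); G#3 is not a chord tone.
It is approached by leap up from D3 and left by step down to F#3.
Leap in, step out, metrically accented — an appoggiatura.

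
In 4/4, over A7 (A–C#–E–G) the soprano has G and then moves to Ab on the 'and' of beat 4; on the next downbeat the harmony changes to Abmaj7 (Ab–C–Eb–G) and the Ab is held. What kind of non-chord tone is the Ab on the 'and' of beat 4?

The harmony at that moment is A dominant seventh chord (A, C#, E, G); Ab is not a chord tone.
It is approached by step up from G and then sustained as the same pitch into the next harmony.
Arriving early and becoming a chord tone when the harmony changes — an anticipation.

Anticipation.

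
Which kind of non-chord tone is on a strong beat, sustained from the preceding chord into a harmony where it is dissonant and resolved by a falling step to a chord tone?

Suspension.

Approach: by preparation — the pitch is first a chord tone, then held (tied or repeated) while the harmony changes under it. Departure: down by step. Metric position: strong.
A prepared dissonance that resolves downward by step — a suspension. (The same figure resolving upward would be a retardation.)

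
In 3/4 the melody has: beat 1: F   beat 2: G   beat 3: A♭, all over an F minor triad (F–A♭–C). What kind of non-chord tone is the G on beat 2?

The harmony at that moment is F minor triad (F, A♭, C); G is not a chord tone.
It is approached by step up from F and left by step up to A♭.
Step in, step out in the same direction — a passing tone.

Passing tone.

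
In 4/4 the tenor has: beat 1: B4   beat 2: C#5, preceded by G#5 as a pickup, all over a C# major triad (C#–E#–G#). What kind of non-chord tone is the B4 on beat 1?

Appoggiatura.

The harmony at that moment is C# major triad (C#, E#, G#); B4 is not a chord tone.
It is approached by leap down from G#5 and left by step up to C#5.
Leap in, step out, metrically accented — an appoggiatura.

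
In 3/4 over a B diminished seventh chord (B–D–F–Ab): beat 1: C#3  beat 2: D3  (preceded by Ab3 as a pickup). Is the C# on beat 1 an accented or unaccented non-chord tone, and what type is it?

Accented appoggiatura.

The harmony at that moment is B diminished seventh chord (B, D, F, Ab); C#3 is not a chord tone.
It is approached by leap down from Ab3 and left by step up to D3.
Leap in, step out — an appoggiatura.
It falls on the downbeat, so it is accented.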